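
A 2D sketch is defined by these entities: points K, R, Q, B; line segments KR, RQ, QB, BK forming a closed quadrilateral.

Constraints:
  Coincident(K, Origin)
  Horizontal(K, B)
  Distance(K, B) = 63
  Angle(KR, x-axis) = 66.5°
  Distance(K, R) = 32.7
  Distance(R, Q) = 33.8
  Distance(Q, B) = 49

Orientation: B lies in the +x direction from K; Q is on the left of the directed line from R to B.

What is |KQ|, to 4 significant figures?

62.43

Checks: |RQ| = 33.80 ✓; |QB| = 49.00 ✓.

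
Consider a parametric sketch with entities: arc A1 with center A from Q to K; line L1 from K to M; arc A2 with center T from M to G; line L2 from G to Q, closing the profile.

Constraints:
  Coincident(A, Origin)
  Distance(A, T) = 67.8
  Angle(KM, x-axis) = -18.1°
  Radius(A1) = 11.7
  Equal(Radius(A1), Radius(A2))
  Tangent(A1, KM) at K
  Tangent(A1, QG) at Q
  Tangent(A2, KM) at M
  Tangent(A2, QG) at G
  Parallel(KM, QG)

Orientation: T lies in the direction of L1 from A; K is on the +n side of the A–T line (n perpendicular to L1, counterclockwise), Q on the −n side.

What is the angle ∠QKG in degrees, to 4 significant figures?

70.96°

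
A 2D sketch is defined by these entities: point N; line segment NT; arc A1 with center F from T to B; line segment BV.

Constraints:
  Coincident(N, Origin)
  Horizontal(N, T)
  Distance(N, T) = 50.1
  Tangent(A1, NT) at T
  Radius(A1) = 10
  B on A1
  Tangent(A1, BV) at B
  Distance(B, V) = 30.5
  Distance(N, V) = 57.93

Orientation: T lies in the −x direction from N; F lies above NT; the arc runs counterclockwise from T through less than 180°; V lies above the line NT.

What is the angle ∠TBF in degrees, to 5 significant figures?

44.055°

Checks: |FB| = 10.00 ✓; ∠(FB, BV) = 90.00° ✓; |BV| = 30.50 ✓; |NV| = 57.93 ✓.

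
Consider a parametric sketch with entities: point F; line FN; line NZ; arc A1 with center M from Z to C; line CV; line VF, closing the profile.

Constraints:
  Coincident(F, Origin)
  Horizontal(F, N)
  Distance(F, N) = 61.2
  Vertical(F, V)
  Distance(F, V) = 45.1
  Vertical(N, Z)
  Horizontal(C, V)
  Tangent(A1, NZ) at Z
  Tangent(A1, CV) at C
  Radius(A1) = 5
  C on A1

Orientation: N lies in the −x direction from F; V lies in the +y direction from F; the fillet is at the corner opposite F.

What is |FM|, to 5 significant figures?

69.039

F is at the origin; F and N share the same y with |FN| = 61.2 and N on the −x side, so N = (-61.200, 0.0000). FV is vertical with |FV| = 45.1 and V on the +y side, so V = (0.0000, 45.100). The virtual corner opposite F is at (-61.200, 45.100). The tangent condition forces MZ to be normal to NZ and since A1 is tangent to CV there, MC ⟂ CV, with radius 5.0, so the center M sits 5.0 in from both sides at M = (-56.200, 40.100). Then |FM| = |M − F| = 69.039.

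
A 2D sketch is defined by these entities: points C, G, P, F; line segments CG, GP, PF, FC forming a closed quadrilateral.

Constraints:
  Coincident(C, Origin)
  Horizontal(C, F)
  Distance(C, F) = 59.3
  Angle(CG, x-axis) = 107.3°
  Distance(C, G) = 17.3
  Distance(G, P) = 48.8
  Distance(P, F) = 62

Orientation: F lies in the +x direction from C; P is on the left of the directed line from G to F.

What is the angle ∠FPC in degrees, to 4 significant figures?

58.32°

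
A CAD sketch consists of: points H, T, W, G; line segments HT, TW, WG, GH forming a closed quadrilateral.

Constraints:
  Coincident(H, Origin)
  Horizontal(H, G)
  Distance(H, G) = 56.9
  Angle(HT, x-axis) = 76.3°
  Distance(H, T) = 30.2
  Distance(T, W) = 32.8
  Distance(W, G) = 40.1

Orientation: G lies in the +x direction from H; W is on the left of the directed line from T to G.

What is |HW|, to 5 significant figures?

53.281

Checks: |TW| = 32.80 ✓; |WG| = 40.10 ✓.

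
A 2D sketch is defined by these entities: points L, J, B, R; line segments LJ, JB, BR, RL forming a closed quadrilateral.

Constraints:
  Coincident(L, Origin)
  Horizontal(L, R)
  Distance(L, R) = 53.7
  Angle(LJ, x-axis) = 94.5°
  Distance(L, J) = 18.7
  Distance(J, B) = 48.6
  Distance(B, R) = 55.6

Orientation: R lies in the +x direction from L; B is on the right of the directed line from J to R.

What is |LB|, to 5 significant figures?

30.010

Checks: |JB| = 48.60 ✓; |BR| = 55.60 ✓.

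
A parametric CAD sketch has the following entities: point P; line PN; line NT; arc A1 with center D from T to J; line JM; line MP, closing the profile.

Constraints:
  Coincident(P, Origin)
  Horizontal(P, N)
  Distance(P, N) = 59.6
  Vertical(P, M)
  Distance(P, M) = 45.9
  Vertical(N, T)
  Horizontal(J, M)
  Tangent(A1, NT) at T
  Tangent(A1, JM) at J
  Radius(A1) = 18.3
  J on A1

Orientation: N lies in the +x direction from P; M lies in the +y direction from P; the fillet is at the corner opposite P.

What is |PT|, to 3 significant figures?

65.7

P is at the origin; PN is horizontal with |PN| = 59.6 and N on the +x side, so N = (59.6, 0.00). P and M share the same x with |PM| = 45.9 and M on the +y side, so M = (0.00, 45.9). The virtual corner opposite P is at (59.6, 45.9). Tangency of A1 to NT means the radius DT is perpendicular to NT and tangency of A1 to JM means the radius DJ is perpendicular to JM, with radius 18.3, so the center D sits 18.3 in from both sides at D = (41.3, 27.6). That places the tangent points at T = (59.6, 27.6) on NT and J = (41.3, 45.9) on JM. Then |PT| = |T − P| = 65.7.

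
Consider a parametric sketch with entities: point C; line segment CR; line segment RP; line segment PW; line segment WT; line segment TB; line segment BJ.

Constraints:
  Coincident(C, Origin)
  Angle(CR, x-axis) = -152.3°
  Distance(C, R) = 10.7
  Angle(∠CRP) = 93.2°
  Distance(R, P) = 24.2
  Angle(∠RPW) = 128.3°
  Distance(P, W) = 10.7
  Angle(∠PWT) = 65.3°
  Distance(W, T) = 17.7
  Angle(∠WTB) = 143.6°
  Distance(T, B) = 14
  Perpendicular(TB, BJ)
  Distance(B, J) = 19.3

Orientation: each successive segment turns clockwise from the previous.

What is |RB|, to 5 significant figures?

7.1703

C is at the origin; CR runs at -152.3° with length 10.7, so R = (-9.4737, -4.9738). ∠CRP = 93.2° gives RP at 120.90° from the x-axis; with |RP| = 24.2, P = (-21.901, 15.791). ∠RPW = 128.3° gives PW at 69.200° from the x-axis; with |PW| = 10.7, W = (-18.102, 25.794). ∠PWT = 65.3° gives WT at -45.500° from the x-axis; with |WT| = 17.7, T = (-5.6957, 13.169). ∠WTB = 143.6° gives TB at -81.900° from the x-axis; with |TB| = 14.0, B = (-3.7231, -0.69087). Then |RB| = |B − R| = 7.1703.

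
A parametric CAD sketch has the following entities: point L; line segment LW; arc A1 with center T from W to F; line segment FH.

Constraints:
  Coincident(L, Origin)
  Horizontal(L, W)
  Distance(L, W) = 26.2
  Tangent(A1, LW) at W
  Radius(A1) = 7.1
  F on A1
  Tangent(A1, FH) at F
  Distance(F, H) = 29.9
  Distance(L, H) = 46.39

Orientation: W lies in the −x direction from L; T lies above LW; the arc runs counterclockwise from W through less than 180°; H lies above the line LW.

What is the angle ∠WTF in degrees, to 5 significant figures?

104.58°

L is at the origin; L and W share the same y with |LW| = 26.2 and W on the −x side, so W = (-26.200, 0.0000). A1 meets LW tangentially, so TW is at right angles to LW, so T = W + (0, 7.1) = (-26.200, 7.1000). Since TF ⟂ FH (tangency), |TH| = √(7.1² + 29.9²) = 30.731 regardless of where F sits on A1. So H lies on both circle(L, 46.39) and circle(T, 30.731); the above-LW intersection is H = (-26.858, 37.824). F is the foot of the tangent from H: F = (-19.329, 8.8879).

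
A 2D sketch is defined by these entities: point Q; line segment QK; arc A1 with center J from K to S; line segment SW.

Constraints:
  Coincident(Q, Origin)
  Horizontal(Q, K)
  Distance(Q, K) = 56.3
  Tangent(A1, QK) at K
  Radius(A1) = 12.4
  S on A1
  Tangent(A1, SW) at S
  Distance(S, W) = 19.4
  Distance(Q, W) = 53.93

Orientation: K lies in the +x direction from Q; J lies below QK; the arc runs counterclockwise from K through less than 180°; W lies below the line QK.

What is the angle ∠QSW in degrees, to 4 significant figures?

104.9°

Checks: |JS| = 12.40 ✓; ∠(JS, SW) = 90.00° ✓; |SW| = 19.40 ✓; |QW| = 53.93 ✓.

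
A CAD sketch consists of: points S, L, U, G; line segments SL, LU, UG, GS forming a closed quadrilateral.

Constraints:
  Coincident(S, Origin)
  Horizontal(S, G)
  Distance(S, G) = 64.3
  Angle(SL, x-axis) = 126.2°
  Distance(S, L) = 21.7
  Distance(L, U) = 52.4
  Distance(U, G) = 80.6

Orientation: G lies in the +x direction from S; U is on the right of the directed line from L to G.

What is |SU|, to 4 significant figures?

35.72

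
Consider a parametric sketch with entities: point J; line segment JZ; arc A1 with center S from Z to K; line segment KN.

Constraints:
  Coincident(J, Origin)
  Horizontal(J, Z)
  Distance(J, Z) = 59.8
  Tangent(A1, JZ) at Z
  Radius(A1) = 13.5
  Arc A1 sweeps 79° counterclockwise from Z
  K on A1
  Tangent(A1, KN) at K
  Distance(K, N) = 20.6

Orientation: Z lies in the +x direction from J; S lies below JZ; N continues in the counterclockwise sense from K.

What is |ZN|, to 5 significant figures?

35.571

On A1, Z sits at bearing 90° from S; a 79° counterclockwise sweep puts K at bearing 169°, so K = S + 13.5·(cos 169°, sin 169°) = (46.548, -10.924). A1 meets KN tangentially, so SK is at right angles to KN, so KN runs along (−sin 169°, cos 169°); with |KN| = 20.6, N = (42.617, -31.146). Then |ZN| = |N − Z| = 35.571.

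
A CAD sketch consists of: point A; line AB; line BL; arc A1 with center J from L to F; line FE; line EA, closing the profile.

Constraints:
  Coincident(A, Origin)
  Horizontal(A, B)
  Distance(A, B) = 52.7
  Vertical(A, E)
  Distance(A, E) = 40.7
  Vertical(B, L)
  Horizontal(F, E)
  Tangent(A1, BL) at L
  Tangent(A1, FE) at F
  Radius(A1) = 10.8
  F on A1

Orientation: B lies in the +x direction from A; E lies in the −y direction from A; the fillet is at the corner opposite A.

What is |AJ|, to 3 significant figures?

51.5

A is at the origin; A and B share the same y with |AB| = 52.7 and B on the +x side, so B = (52.7, 0.00). AE is vertical with |AE| = 40.7 and E on the −y side, so E = (0.00, -40.7). The virtual corner opposite A is at (52.7, -40.7). Since A1 is tangent to BL there, JL ⟂ BL and since A1 is tangent to FE there, JF ⟂ FE, with radius 10.8, so the center J sits 10.8 in from both sides at J = (41.9, -29.9). Then |AJ| = |J − A| = 51.5.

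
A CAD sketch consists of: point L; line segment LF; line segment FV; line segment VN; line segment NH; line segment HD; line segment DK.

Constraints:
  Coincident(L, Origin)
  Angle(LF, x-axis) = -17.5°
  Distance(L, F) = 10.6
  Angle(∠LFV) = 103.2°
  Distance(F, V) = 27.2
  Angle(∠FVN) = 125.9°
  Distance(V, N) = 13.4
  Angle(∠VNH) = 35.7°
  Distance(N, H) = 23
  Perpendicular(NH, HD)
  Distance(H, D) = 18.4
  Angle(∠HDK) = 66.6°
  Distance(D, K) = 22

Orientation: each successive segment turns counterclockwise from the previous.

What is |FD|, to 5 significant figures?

23.554

∠VNH = 35.7° gives NH at -102.30° from the x-axis; with |NH| = 23.0, H = (13.775, 10.026). NH ⟂ HD, so HD runs at -12.300°; with |HD| = 18.4, D = (31.752, 6.1066). Then |FD| = |D − F| = 23.554.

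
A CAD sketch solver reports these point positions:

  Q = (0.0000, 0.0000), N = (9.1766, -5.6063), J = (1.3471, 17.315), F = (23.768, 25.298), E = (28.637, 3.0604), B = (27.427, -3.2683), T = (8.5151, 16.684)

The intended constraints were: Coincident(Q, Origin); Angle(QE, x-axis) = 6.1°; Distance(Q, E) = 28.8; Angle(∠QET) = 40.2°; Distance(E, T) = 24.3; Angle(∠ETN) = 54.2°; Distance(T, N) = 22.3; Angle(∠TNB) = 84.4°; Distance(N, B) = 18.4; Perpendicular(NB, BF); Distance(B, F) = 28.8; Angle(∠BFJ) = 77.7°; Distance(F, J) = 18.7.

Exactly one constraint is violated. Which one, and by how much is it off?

Distance(F, J) = 18.7 — off by 5.10.

Q = (0.00, 0.00) ✓; QE at 6.100° ✓; |QE| = 28.80 ✓; ∠QET = 40.20° ✓; |ET| = 24.30 ✓; ∠ETN = 54.20° ✓; |TN| = 22.30 ✓; ∠TNB = 84.40° ✓; |NB| = 18.40 ✓; ∠(NB, BF) = 90.00° ✓; |BF| = 28.80 ✓; ∠BFJ = 77.70° ✓; |FJ| = 23.80 ✗.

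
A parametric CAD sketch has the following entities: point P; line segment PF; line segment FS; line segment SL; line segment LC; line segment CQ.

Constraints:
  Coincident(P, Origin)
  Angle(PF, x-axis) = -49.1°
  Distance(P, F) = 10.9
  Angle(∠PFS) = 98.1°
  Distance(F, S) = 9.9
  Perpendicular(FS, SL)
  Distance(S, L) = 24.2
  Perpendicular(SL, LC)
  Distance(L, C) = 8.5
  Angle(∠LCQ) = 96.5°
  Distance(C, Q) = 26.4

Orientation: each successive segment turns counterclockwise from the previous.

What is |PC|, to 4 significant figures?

13.73

P is at the origin; PF runs at -49.1° with length 10.9, so F = (7.137, -8.239). ∠PFS = 98.1° gives FS at 32.80° from the x-axis; with |FS| = 9.9, S = (15.46, -2.876). FS is perpendicular to SL, so SL runs at 122.8°; with |SL| = 24.2, L = (2.349, 17.47). The perpendicularity gives LC at right angles to SL, so LC runs at -147.2°; with |LC| = 8.5, C = (-4.796, 12.86). Then |PC| = |C − P| = 13.73.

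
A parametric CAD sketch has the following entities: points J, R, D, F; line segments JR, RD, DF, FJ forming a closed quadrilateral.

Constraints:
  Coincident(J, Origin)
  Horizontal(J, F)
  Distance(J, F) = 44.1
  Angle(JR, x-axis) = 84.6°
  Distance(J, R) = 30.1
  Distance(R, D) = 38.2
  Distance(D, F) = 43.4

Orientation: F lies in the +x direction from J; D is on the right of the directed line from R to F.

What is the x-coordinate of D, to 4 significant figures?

1.484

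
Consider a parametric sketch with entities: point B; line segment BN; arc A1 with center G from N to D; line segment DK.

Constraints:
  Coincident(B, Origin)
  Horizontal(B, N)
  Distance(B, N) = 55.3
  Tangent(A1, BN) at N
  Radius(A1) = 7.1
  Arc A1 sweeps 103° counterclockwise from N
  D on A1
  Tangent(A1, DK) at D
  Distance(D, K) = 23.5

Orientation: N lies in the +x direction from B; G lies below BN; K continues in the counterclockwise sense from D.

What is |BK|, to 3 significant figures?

62.3

B is at the origin; BN is horizontal with |BN| = 55.3 and N on the +x side, so N = (55.3, 0.00). A1 meets BN tangentially, so GN is at right angles to BN, so G = N + (0, -7.1) = (55.3, -7.10). On A1, N sits at bearing 90° from G; a 103° counterclockwise sweep puts D at bearing 193°, so D = G + 7.1·(cos 193°, sin 193°) = (48.4, -8.70). A1 meets DK tangentially, so GD is at right angles to DK, so DK runs along (−sin 193°, cos 193°); with |DK| = 23.5, K = (53.7, -31.6). Then |BK| = |K − B| = 62.3.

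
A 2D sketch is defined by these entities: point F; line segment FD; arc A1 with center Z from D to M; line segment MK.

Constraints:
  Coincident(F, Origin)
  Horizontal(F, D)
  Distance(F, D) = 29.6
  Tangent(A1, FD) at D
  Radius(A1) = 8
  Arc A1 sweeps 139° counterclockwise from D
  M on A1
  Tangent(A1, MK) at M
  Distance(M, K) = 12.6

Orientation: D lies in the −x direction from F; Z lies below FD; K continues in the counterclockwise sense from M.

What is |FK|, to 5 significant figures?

33.757

On A1, D sits at bearing 90° from Z; a 139° counterclockwise sweep puts M at bearing 229°, so M = Z + 8.0·(cos 229°, sin 229°) = (-34.848, -14.038). The tangent condition forces ZM to be normal to MK, so MK runs along (−sin 229°, cos 229°); with |MK| = 12.6, K = (-25.339, -22.304). Then |FK| = |K − F| = 33.757.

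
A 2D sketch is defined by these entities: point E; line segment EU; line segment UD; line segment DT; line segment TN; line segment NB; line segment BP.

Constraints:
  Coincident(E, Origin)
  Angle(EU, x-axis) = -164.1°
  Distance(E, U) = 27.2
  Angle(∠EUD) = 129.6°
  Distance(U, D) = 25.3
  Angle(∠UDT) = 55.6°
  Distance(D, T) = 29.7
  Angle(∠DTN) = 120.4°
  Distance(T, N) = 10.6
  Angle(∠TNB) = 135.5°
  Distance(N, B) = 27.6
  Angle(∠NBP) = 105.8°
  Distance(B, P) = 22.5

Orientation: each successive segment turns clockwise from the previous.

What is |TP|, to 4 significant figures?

43.67

∠TNB = 135.5° gives NB at -83.00° from the x-axis; with |NB| = 27.6, B = (-7.642, -16.42). ∠NBP = 105.8° gives BP at -157.2° from the x-axis; with |BP| = 22.5, P = (-28.38, -25.14). Then |TP| = |P − T| = 43.67.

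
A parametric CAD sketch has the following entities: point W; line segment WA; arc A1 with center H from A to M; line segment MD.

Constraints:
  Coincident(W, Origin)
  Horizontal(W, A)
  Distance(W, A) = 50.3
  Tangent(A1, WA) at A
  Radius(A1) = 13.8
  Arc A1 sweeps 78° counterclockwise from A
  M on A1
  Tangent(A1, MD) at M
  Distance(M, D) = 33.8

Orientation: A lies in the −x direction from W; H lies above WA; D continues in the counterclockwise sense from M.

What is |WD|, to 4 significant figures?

53.12

W is at the origin; WA is horizontal with |WA| = 50.3 and A on the −x side, so A = (-50.30, 0.000). Tangency of A1 to WA means the radius HA is perpendicular to WA, so H = A + (0, 13.8) = (-50.30, 13.80). On A1, A sits at bearing -90° from H; a 78° counterclockwise sweep puts M at bearing -12°, so M = H + 13.8·(cos -12°, sin -12°) = (-36.80, 10.93). The tangent condition forces HM to be normal to MD, so MD runs along (−sin -12°, cos -12°); with |MD| = 33.8, D = (-29.77, 43.99). Then |WD| = |D − W| = 53.12.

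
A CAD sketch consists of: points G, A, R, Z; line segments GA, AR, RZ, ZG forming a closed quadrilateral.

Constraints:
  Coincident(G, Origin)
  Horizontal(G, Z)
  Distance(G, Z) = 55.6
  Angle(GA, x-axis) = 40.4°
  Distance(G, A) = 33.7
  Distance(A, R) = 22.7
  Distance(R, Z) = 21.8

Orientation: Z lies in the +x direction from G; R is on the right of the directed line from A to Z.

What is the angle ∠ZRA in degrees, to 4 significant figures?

112.7°

G is at the origin; G and Z share the same y with |GZ| = 55.6 and Z in +x, so Z = (55.6, 0). GA runs at 40.4° with |GA| = 33.7, so A = (25.66, 21.84). R is determined by |AR| = 22.7 and |RZ| = 21.8 together: it lies at the intersection of circle(A, 22.7) and circle(Z, 21.8). With |AZ| = 37.06, the foot of the radical line on AZ is 19.07 from A and the perpendicular offset is √(22.7² − 19.07²) = 12.32. Taking the right-of-AZ solution: R = (33.81, 0.6536).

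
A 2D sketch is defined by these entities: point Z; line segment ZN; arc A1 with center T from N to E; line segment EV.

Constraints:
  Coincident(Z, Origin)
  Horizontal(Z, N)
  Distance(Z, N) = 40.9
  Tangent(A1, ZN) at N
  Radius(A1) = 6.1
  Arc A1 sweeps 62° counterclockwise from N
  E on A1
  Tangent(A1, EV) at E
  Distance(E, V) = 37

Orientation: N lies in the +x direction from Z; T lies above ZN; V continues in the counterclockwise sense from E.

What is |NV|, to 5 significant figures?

42.509

Z is at the origin; ZN is horizontal with |ZN| = 40.9 and N on the +x side, so N = (40.900, 0.0000). The tangent condition forces TN to be normal to ZN, so T = N + (0, 6.1) = (40.900, 6.1000). On A1, N sits at bearing -90° from T; a 62° counterclockwise sweep puts E at bearing -28°, so E = T + 6.1·(cos -28°, sin -28°) = (46.286, 3.2362). The tangent condition forces TE to be normal to EV, so EV runs along (−sin -28°, cos -28°); with |EV| = 37.0, V = (63.656, 35.905). Then |NV| = |V − N| = 42.509.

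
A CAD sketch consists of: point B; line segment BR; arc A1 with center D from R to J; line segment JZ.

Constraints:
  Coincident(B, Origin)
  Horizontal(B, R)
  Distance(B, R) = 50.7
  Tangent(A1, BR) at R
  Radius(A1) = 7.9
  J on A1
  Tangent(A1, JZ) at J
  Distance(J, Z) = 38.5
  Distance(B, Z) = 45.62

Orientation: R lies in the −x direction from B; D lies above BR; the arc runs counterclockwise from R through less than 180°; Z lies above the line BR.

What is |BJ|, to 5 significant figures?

43.956

Checks: |DJ| = 7.900 ✓; ∠(DJ, JZ) = 90.00° ✓; |JZ| = 38.50 ✓; |BZ| = 45.62 ✓.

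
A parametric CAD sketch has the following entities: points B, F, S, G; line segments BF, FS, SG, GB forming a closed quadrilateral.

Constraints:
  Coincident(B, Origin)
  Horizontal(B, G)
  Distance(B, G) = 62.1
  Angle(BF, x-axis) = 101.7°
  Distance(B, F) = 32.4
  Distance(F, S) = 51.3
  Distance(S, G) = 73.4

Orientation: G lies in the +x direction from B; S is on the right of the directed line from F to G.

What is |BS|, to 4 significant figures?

21.36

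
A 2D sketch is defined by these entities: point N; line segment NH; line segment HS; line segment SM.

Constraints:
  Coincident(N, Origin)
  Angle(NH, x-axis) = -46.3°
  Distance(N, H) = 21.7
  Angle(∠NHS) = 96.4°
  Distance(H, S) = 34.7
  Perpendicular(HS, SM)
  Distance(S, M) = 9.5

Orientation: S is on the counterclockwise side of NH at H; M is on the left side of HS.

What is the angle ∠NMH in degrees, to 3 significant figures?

33.3°

N is at the origin; NH runs at -46.3° with length 21.7, so H = 21.7·(cos -46.3°, sin -46.3°) = (15.0, -15.7). ∠NHS = 96.4°, so HS runs at -46.3° + (180° − 96.4°) = 37.3° from the x-axis; with |HS| = 34.7, S = H + 34.7·(cos 37.3°, sin 37.3°) = (42.6, 5.34). HS is perpendicular to SM; with |SM| = 9.5 on the left of HS, M = S + 9.5·(-0.606, 0.795) = (36.8, 12.9). Then cos ∠NMH = MN·MH / (|MN||MH|), giving 33.3°.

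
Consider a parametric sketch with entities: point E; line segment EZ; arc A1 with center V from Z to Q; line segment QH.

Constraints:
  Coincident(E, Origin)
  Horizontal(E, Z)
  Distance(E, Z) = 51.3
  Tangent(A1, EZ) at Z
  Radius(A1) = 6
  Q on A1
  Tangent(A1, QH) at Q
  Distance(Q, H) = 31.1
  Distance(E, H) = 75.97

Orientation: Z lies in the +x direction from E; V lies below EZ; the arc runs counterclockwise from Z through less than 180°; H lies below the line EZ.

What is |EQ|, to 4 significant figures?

48.09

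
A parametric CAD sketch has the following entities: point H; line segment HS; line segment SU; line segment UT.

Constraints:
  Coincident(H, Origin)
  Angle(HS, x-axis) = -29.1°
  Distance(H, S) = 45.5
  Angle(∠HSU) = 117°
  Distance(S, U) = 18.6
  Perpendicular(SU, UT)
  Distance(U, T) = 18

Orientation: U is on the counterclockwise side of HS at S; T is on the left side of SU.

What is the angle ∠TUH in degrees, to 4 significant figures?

44.08°

H is at the origin; HS runs at -29.1° with length 45.5, so S = 45.5·(cos -29.1°, sin -29.1°) = (39.76, -22.13). ∠HSU = 117.0°, so SU runs at -29.1° + (180° − 117.0°) = 33.90° from the x-axis; with |SU| = 18.6, U = S + 18.6·(cos 33.90°, sin 33.90°) = (55.19, -11.75). SU ⟂ UT; with |UT| = 18.0 on the left of SU, T = U + 18.0·(-0.5577, 0.8300) = (45.16, 3.186). Then cos ∠TUH = UT·UH / (|UT||UH|), giving 44.08°.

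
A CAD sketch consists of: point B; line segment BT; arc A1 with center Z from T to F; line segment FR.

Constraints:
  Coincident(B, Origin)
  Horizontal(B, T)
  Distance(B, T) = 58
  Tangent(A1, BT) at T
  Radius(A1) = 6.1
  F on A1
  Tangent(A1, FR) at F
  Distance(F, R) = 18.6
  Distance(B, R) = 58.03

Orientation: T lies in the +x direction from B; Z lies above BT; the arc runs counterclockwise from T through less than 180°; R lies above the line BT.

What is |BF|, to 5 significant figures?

63.739

B is at the origin; BT is horizontal with |BT| = 58.0 and T on the +x side, so T = (58.000, 0.0000). A1 meets BT tangentially, so ZT is at right angles to BT, so Z = T + (0, 6.1) = (58.000, 6.1000). Since ZF ⟂ FR (tangency), |ZR| = √(6.1² + 18.6²) = 19.575 regardless of where F sits on A1. So R lies on both circle(B, 58.03) and circle(Z, 19.575); the above-BT intersection is R = (52.432, 24.866). F is the foot of the tangent from R: F = (63.016, 9.5710).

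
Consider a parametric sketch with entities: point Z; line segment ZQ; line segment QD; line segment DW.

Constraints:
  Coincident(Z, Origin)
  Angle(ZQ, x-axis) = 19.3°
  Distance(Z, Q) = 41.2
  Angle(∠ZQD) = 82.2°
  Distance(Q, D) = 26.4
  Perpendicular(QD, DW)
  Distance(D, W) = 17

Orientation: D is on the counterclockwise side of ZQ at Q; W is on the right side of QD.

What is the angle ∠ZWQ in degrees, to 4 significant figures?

37.43°

Z is at the origin; ZQ runs at 19.3° with length 41.2, so Q = 41.2·(cos 19.3°, sin 19.3°) = (38.88, 13.62). ∠ZQD = 82.2°, so QD runs at 19.3° + (180° − 82.2°) = 117.1° from the x-axis; with |QD| = 26.4, D = Q + 26.4·(cos 117.1°, sin 117.1°) = (26.86, 37.12). QD ⟂ DW; with |DW| = 17.0 on the right of QD, W = D + 17.0·(0.8902, 0.4555) = (41.99, 44.86). Then cos ∠ZWQ = WZ·WQ / (|WZ||WQ|), giving 37.43°.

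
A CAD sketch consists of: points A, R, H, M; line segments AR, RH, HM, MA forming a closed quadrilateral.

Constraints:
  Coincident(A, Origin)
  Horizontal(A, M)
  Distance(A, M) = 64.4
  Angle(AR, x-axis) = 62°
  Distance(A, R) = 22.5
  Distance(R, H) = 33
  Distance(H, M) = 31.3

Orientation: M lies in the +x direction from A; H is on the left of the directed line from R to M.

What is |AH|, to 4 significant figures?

49.21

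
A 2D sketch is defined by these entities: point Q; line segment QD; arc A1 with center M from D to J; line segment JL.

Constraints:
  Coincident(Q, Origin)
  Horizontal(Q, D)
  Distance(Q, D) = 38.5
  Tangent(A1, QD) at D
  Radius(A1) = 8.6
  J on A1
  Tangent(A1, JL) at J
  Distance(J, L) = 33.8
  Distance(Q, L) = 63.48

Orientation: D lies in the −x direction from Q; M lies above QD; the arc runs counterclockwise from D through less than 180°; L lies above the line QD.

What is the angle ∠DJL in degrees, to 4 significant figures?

120.6°

Checks: |MJ| = 8.600 ✓; ∠(MJ, JL) = 90.00° ✓; |JL| = 33.80 ✓; |QL| = 63.48 ✓.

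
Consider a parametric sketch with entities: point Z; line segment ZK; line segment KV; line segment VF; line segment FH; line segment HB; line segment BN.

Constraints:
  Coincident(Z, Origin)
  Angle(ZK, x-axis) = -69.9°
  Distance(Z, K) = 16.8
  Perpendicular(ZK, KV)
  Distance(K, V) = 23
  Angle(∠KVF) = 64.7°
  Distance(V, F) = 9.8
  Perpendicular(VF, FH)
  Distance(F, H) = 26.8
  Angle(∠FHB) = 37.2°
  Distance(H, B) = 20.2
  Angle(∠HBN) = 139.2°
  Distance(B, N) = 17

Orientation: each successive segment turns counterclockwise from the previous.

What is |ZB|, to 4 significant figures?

27.58

Z is at the origin; ZK runs at -69.9° with length 16.8, so K = (5.773, -15.78). ZK ⟂ KV, so KV runs at 20.10°; with |KV| = 23.0, V = (27.37, -7.873). ∠KVF = 64.7° gives VF at 135.4° from the x-axis; with |VF| = 9.8, F = (20.39, -0.9915). VF is perpendicular to FH, so FH runs at -134.6°; with |FH| = 26.8, H = (1.577, -20.07). ∠FHB = 37.2° gives HB at 8.200° from the x-axis; with |HB| = 20.2, B = (21.57, -17.19). Then |ZB| = |B − Z| = 27.58.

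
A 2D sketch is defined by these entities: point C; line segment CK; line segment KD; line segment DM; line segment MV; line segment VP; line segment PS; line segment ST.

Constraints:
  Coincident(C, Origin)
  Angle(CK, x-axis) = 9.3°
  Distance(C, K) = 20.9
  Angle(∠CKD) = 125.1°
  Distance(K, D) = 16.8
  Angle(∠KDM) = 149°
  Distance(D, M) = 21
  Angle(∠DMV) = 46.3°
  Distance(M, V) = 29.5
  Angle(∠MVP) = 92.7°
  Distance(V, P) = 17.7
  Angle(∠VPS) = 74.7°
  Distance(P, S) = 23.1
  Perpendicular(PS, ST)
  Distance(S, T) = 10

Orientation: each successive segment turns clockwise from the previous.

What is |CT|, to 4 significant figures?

37.00

∠VPS = 74.7° gives PS at -42.90° from the x-axis; with |PS| = 23.1, S = (36.90, -14.21). PS ⟂ ST, so ST runs at -132.9°; with |ST| = 10.0, T = (30.09, -21.53). Then |CT| = |T − C| = 37.00.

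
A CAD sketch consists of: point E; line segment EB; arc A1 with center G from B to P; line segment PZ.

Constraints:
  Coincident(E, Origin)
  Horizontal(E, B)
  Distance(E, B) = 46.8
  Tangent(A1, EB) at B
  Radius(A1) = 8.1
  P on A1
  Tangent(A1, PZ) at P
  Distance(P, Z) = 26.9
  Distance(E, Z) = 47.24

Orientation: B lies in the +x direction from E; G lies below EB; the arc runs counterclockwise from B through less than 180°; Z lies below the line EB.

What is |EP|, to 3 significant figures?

39.4

E is at the origin; EB is horizontal with |EB| = 46.8 and B on the +x side, so B = (46.8, 0.00). Tangency of A1 to EB means the radius GB is perpendicular to EB, so G = B + (0, -8.1) = (46.8, -8.10). Since GP ⟂ PZ (tangency), |GZ| = √(8.1² + 26.9²) = 28.1 regardless of where P sits on A1. So Z lies on both circle(E, 47.24) and circle(G, 28.1); the below-EB intersection is Z = (33.8, -33.0). P is the foot of the tangent from Z: P = (38.8, -6.58).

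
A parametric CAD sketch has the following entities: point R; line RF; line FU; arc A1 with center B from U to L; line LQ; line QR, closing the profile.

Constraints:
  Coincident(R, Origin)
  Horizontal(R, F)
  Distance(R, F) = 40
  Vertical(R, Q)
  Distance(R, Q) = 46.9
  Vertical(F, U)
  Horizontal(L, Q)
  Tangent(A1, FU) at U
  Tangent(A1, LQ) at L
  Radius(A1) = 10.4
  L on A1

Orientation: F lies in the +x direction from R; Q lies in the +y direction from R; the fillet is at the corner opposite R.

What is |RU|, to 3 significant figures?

54.2

R is at the origin; RF is horizontal with |RF| = 40.0 and F on the +x side, so F = (40.0, 0.00). RQ is vertical with |RQ| = 46.9 and Q on the +y side, so Q = (0.00, 46.9). The virtual corner opposite R is at (40.0, 46.9). Tangency of A1 to FU means the radius BU is perpendicular to FU and A1 meets LQ tangentially, so BL is at right angles to LQ, with radius 10.4, so the center B sits 10.4 in from both sides at B = (29.6, 36.5). That places the tangent points at U = (40.0, 36.5) on FU and L = (29.6, 46.9) on LQ. Then |RU| = |U − R| = 54.2.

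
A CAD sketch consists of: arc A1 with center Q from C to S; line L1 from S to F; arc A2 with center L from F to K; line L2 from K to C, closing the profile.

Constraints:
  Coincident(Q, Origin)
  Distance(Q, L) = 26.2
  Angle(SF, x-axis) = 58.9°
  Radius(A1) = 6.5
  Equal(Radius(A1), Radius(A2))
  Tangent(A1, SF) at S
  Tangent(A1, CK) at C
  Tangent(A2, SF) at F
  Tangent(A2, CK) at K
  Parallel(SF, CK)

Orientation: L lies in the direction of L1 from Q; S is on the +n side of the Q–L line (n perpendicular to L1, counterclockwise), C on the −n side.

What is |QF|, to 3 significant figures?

27.0

The slot axis is L1's direction at 58.9°, so u = (cos 58.9°, sin 58.9°) = (0.517, 0.856) and n = (−sin 58.9°, cos 58.9°) = (-0.856, 0.517). Q is at the origin and L lies 26.2 along u from Q, so L = 26.2·u = (13.5, 22.4). Tangency of A1 to both parallel lines with radius 6.5 puts S and C at Q ± 6.5·n: S = (-5.57, 3.36), C = (5.57, -3.36). Equal radii place F and K the same way about L: F = L + 6.5·n = (7.97, 25.8), K = L − 6.5·n = (19.1, 19.1). Then |QF| = |F − Q| = 27.0.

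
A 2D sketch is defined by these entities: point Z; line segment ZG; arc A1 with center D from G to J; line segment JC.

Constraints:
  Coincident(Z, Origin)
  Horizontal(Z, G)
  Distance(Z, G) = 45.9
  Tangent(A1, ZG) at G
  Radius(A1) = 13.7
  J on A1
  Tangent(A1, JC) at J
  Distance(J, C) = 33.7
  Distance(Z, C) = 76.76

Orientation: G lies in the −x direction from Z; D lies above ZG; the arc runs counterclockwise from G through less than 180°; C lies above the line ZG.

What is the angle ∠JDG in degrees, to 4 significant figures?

136.2°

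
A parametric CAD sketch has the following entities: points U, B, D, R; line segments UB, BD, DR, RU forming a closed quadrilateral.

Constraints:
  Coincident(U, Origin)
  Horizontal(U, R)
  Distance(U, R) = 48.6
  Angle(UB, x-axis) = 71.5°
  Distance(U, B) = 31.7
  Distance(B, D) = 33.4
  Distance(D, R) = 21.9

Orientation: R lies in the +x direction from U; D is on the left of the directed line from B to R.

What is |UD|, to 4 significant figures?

47.10

U is at the origin; UR is horizontal with |UR| = 48.6 and R in +x, so R = (48.6, 0). UB runs at 71.5° with |UB| = 31.7, so B = (10.06, 30.06). D is determined by |BD| = 33.4 and |DR| = 21.9 together: it lies at the intersection of circle(B, 33.4) and circle(R, 21.9). With |BR| = 48.88, the foot of the radical line on BR is 30.94 from B and the perpendicular offset is √(33.4² − 30.94²) = 12.57. Taking the left-of-BR solution: D = (42.19, 20.94).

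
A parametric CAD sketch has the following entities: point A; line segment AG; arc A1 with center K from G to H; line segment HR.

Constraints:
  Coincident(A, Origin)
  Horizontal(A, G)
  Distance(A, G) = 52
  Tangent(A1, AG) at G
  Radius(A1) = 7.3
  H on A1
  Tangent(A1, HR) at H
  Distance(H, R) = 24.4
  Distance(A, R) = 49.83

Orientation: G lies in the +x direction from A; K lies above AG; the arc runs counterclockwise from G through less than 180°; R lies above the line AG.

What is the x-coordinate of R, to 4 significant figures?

39.97

Checks: A.y = 0.00, G.y = 0.00 ✓; |KG| = 7.300 ✓; |KH| = 7.300 ✓; ∠(KH, HR) = 90.00° ✓; |HR| = 24.40 ✓; |AR| = 49.83 ✓.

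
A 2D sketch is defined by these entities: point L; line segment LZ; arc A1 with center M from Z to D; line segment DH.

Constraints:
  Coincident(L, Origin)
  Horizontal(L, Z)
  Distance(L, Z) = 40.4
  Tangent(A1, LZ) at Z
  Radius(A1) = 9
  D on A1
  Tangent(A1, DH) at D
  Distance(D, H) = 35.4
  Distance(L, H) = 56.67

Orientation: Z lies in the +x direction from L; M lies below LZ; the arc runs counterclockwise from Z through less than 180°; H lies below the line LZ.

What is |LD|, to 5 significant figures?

32.911

L is at the origin; L and Z share the same y with |LZ| = 40.4 and Z on the +x side, so Z = (40.400, 0.0000). Tangency of A1 to LZ means the radius MZ is perpendicular to LZ, so M = Z + (0, -9) = (40.400, -9.0000). Since MD ⟂ DH (tangency), |MH| = √(9.0² + 35.4²) = 36.526 regardless of where D sits on A1. So H lies on both circle(L, 56.67) and circle(M, 36.526); the below-LZ intersection is H = (34.405, -45.031). D is the foot of the tangent from H: D = (31.432, -9.7559).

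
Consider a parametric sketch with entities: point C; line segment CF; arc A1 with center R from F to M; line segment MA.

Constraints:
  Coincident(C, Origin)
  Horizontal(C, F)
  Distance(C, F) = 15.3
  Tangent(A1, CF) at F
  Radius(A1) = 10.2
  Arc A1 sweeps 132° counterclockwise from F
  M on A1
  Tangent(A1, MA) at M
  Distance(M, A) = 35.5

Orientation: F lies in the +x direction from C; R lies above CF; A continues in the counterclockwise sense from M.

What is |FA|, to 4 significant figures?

46.32

On A1, F sits at bearing -90° from R; a 132° counterclockwise sweep puts M at bearing 42°, so M = R + 10.2·(cos 42°, sin 42°) = (22.88, 17.03). The tangent condition forces RM to be normal to MA, so MA runs along (−sin 42°, cos 42°); with |MA| = 35.5, A = (-0.8741, 43.41). Then |FA| = |A − F| = 46.32.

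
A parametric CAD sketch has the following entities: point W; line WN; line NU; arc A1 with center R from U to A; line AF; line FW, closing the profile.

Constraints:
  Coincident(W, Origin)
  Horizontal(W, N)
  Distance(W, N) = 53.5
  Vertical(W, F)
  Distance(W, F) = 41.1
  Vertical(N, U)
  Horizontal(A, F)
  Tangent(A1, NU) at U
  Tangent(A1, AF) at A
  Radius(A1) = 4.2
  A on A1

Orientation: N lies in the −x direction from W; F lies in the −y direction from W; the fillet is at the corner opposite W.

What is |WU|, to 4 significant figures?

64.99

W is at the origin; WN is horizontal with |WN| = 53.5 and N on the −x side, so N = (-53.50, 0.000). W and F share the same x with |WF| = 41.1 and F on the −y side, so F = (0.000, -41.10). The virtual corner opposite W is at (-53.50, -41.10). Tangency of A1 to NU means the radius RU is perpendicular to NU and since A1 is tangent to AF there, RA ⟂ AF, with radius 4.2, so the center R sits 4.2 in from both sides at R = (-49.30, -36.90). That places the tangent points at U = (-53.50, -36.90) on NU and A = (-49.30, -41.10) on AF. Then |WU| = |U − W| = 64.99.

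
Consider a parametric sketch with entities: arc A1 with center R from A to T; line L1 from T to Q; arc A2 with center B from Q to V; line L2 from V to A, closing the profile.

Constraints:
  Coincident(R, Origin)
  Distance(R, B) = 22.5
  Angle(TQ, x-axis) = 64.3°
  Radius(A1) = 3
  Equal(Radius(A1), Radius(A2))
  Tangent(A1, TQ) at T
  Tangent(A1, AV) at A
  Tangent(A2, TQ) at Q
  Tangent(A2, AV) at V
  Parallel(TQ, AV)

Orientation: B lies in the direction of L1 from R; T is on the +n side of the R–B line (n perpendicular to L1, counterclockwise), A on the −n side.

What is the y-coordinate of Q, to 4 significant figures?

21.58

The slot axis is L1's direction at 64.3°, so u = (cos 64.3°, sin 64.3°) = (0.4337, 0.9011) and n = (−sin 64.3°, cos 64.3°) = (-0.9011, 0.4337). R is at the origin and B lies 22.5 along u from R, so B = 22.5·u = (9.757, 20.27). Tangency of A1 to both parallel lines with radius 3.0 puts T and A at R ± 3.0·n: T = (-2.703, 1.301), A = (2.703, -1.301). Equal radii place Q and V the same way about B: Q = B + 3.0·n = (7.054, 21.58), V = B − 3.0·n = (12.46, 18.97). So Q.y = 21.58.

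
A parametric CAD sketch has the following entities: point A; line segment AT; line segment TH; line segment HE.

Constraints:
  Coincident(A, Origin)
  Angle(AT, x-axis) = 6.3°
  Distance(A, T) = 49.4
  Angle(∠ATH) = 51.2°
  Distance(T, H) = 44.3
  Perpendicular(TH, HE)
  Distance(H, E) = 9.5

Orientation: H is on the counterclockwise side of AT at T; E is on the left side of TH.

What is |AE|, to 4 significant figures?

31.92

∠ATH = 51.2°, so TH runs at 6.3° + (180° − 51.2°) = 135.1° from the x-axis; with |TH| = 44.3, H = T + 44.3·(cos 135.1°, sin 135.1°) = (17.72, 36.69). TH is perpendicular to HE; with |HE| = 9.5 on the left of TH, E = H + 9.5·(-0.7059, -0.7083) = (11.02, 29.96). Then |AE| = |E − A| = 31.92.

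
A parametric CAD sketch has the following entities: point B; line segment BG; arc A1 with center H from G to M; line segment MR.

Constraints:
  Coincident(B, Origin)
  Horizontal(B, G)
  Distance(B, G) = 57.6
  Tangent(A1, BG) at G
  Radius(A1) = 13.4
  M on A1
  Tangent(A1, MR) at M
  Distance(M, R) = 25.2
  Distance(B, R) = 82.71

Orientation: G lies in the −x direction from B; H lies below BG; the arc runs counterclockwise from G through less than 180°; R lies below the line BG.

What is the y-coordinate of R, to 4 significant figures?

-36.66

Checks: |HG| = 13.40 ✓; |HM| = 13.40 ✓; ∠(HM, MR) = 90.00° ✓; |MR| = 25.20 ✓; |BR| = 82.71 ✓.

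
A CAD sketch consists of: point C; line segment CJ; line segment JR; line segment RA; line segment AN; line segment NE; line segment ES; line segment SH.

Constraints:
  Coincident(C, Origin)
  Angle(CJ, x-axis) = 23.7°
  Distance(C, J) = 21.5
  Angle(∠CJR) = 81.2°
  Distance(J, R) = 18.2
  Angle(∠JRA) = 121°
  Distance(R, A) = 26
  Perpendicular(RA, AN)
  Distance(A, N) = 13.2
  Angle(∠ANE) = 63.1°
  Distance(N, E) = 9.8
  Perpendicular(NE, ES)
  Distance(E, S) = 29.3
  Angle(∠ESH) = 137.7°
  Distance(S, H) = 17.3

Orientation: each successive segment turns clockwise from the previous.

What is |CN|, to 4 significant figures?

18.71

C is at the origin; CJ runs at 23.7° with length 21.5, so J = (19.69, 8.642). ∠CJR = 81.2° gives JR at -75.10° from the x-axis; with |JR| = 18.2, R = (24.37, -8.946). ∠JRA = 121.0° gives RA at -134.1° from the x-axis; with |RA| = 26.0, A = (6.273, -27.62). RA ⟂ AN, so AN runs at 135.9°; with |AN| = 13.2, N = (-3.206, -18.43). Then |CN| = |N − C| = 18.71.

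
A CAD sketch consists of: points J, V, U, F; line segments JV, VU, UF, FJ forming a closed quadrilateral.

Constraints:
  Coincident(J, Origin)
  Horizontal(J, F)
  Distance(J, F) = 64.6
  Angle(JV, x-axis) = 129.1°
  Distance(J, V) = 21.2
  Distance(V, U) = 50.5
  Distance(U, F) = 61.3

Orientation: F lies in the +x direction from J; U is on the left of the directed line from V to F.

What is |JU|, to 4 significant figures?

54.52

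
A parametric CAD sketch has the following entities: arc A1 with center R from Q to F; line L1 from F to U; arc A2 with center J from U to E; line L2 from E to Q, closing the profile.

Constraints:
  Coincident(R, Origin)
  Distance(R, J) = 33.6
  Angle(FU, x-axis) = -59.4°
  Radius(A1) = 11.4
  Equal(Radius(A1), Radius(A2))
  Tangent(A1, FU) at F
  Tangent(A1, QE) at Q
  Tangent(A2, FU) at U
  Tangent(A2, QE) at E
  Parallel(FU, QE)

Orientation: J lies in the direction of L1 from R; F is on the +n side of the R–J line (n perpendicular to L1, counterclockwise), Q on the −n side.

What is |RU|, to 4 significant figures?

35.48

Tangency of A1 to both parallel lines with radius 11.4 puts F and Q at R ± 11.4·n: F = (9.812, 5.803), Q = (-9.812, -5.803). Equal radii place U and E the same way about J: U = J + 11.4·n = (26.92, -23.12), E = J − 11.4·n = (7.291, -34.72). Then |RU| = |U − R| = 35.48.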